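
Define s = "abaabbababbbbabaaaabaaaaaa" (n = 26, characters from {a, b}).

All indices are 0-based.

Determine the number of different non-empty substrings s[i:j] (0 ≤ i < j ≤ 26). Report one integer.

277

rank | idx | suffix
   0 |  25 | a
   1 |  24 | aa
   2 |  23 | aaa
   3 |  22 | aaaa
   4 |  21 | aaaaa
   5 |  20 | aaaaaa
   6 |  15 | aaaabaaaaaa
   7 |  16 | aaabaaaaaa
   8 |  17 | aabaaaaaa
   9 |   2 | aabbababbbbabaaaabaaaaaa
  10 |  18 | abaaaaaa
  11 |  13 | abaaaabaaaaaa
  12 |   0 | abaabbababbbbabaaaabaaaaaa
  13 |   6 | ababbbbabaaaabaaaaaa
  14 |   3 | abbababbbbabaaaabaaaaaa
  15 |   8 | abbbbabaaaabaaaaaa
  16 |  19 | baaaaaa
  17 |  14 | baaaabaaaaaa
  18 |   1 | baabbababbbbabaaaabaaaaaa
  19 |  12 | babaaaabaaaaaa
  20 |   5 | bababbbbabaaaabaaaaaa
  21 |   7 | babbbbabaaaabaaaaaa
  22 |  11 | bbabaaaabaaaaaa
  23 |   4 | bbababbbbabaaaabaaaaaa
  24 |  10 | bbbabaaaabaaaaaa
  25 |   9 | bbbbabaaaabaaaaaa

SA = [25, 24, 23, 22, 21, 20, 15, 16, 17, 2, 18, 13, 0, 6, 3, 8, 19, 14, 1, 12, 5, 7, 11, 4, 10, 9]
i: (SA[i-1],SA[i]) lcp shared
  1: (25,24) 1 'a'
  2: (24,23) 2 'aa'
  3: (23,22) 3 'aaa'
  4: (22,21) 4 'aaaa'
  5: (21,20) 5 'aaaaa'
  6: (20,15) 4 'aaaa'
  7: (15,16) 3 'aaa'
  8: (16,17) 2 'aa'
  9: (17,2) 3 'aab'
  10: (2,18) 1 'a'
  11: (18,13) 6 'abaaaa'
  12: (13,0) 4 'abaa'
  13: (0,6) 3 'aba'
  14: (6,3) 2 'ab'
  15: (3,8) 3 'abb'
  16: (8,19) 0 ''
  17: (19,14) 5 'baaaa'
  18: (14,1) 3 'baa'
  19: (1,12) 2 'ba'
  20: (12,5) 4 'baba'
  21: (5,7) 3 'bab'
  22: (7,11) 1 'b'
  23: (11,4) 5 'bbaba'
  24: (4,10) 2 'bb'
  25: (10,9) 3 'bbb'

n(n+1)/2 = 26·27/2 = 351
Σ LCP = 0 + 1 + 2 + 3 + 4 + 5 + 4 + 3 + 2 + 3 + 1 + 6 + 4 + 3 + 2 + 3 + 0 + 5 + 3 + 2 + 4 + 3 + 1 + 5 + 2 + 3 = 74
distinct = 351 − 74 = 277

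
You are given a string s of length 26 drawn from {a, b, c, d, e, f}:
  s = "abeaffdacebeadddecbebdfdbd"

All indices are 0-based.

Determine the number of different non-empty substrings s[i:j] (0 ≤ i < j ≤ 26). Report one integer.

323

rank→(start, suffix):
  0 → (0, 'abeaffdacebeadddecbebdfdbd')
  1 → (7, 'acebeadddecbebdfdbd')
  2 → (12, 'adddecbebdfdbd')
  3 → (3, 'affdacebeadddecbebdfdbd')
  4 → (24, 'bd')
  5 → (20, 'bdfdbd')
  6 → (10, 'beadddecbebdfdbd')
  7 → (1, 'beaffdacebeadddecbebdfdbd')
  8 → (18, 'bebdfdbd')
  9 → (17, 'cbebdfdbd')
  10 → (8, 'cebeadddecbebdfdbd')
  11 → (25, 'd')
  12 → (6, 'dacebeadddecbebdfdbd')
  13 → (23, 'dbd')
  14 → (13, 'dddecbebdfdbd')
  15 → (14, 'ddecbebdfdbd')
  16 → (15, 'decbebdfdbd')
  17 → (21, 'dfdbd')
  18 → (11, 'eadddecbebdfdbd')
  19 → (2, 'eaffdacebeadddecbebdfdbd')
  20 → (19, 'ebdfdbd')
  21 → (9, 'ebeadddecbebdfdbd')
  22 → (16, 'ecbebdfdbd')
  23 → (5, 'fdacebeadddecbebdfdbd')
  24 → (22, 'fdbd')
  25 → (4, 'ffdacebeadddecbebdfdbd')

SA = [0, 7, 12, 3, 24, 20, 10, 1, 18, 17, 8, 25, 6, 23, 13, 14, 15, 21, 11, 2, 19, 9, 16, 5, 22, 4]
rank  pair      lcp
   1  s[0:],s[7:]  1  'a'
   2  s[7:],s[12:]  1  'a'
   3  s[12:],s[3:]  1  'a'
   4  s[3:],s[24:]  0  ''
   5  s[24:],s[20:]  2  'bd'
   6  s[20:],s[10:]  1  'b'
   7  s[10:],s[1:]  3  'bea'
   8  s[1:],s[18:]  2  'be'
   9  s[18:],s[17:]  0  ''
  10  s[17:],s[8:]  1  'c'
  11  s[8:],s[25:]  0  ''
  12  s[25:],s[6:]  1  'd'
  13  s[6:],s[23:]  1  'd'
  14  s[23:],s[13:]  1  'd'
  15  s[13:],s[14:]  2  'dd'
  16  s[14:],s[15:]  1  'd'
  17  s[15:],s[21:]  1  'd'
  18  s[21:],s[11:]  0  ''
  19  s[11:],s[2:]  2  'ea'
  20  s[2:],s[19:]  1  'e'
  21  s[19:],s[9:]  2  'eb'
  22  s[9:],s[16:]  1  'e'
  23  s[16:],s[5:]  0  ''
  24  s[5:],s[22:]  2  'fd'
  25  s[22:],s[4:]  1  'f'

n(n+1)/2 = 26·27/2 = 351
Σ LCP = 0 + 1 + 1 + 1 + 0 + 2 + 1 + 3 + 2 + 0 + 1 + 0 + 1 + 1 + 1 + 2 + 1 + 1 + 0 + 2 + 1 + 2 + 1 + 0 + 2 + 1 = 28
distinct = 351 − 28 = 323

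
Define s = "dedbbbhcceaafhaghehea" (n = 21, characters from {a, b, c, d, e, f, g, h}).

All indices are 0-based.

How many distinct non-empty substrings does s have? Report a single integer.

rank | idx | suffix
   0 |  20 | a
   1 |  10 | aafhaghehea
   2 |  11 | afhaghehea
   3 |  14 | aghehea
   4 |   3 | bbbhcceaafhaghehea
   5 |   4 | bbhcceaafhaghehea
   6 |   5 | bhcceaafhaghehea
   7 |   7 | cceaafhaghehea
   8 |   8 | ceaafhaghehea
   9 |   2 | dbbbhcceaafhaghehea
  10 |   0 | dedbbbhcceaafhaghehea
  11 |  19 | ea
  12 |   9 | eaafhaghehea
  13 |   1 | edbbbhcceaafhaghehea
  14 |  17 | ehea
  15 |  12 | fhaghehea
  16 |  15 | ghehea
  17 |  13 | haghehea
  18 |   6 | hcceaafhaghehea
  19 |  18 | hea
  20 |  16 | hehea

SA = [20, 10, 11, 14, 3, 4, 5, 7, 8, 2, 0, 19, 9, 1, 17, 12, 15, 13, 6, 18, 16]
[i] adj suffixes → lcp
  [1] 20/10 → 1 ('a')
  [2] 10/11 → 1 ('a')
  [3] 11/14 → 1 ('a')
  [4] 14/3 → 0 ('')
  [5] 3/4 → 2 ('bb')
  [6] 4/5 → 1 ('b')
  [7] 5/7 → 0 ('')
  [8] 7/8 → 1 ('c')
  [9] 8/2 → 0 ('')
  [10] 2/0 → 1 ('d')
  [11] 0/19 → 0 ('')
  [12] 19/9 → 2 ('ea')
  [13] 9/1 → 1 ('e')
  [14] 1/17 → 1 ('e')
  [15] 17/12 → 0 ('')
  [16] 12/15 → 0 ('')
  [17] 15/13 → 0 ('')
  [18] 13/6 → 1 ('h')
  [19] 6/18 → 1 ('h')
  [20] 18/16 → 2 ('he')

n(n+1)/2 = 21·22/2 = 231
Σ LCP = 0 + 1 + 1 + 1 + 0 + 2 + 1 + 0 + 1 + 0 + 1 + 0 + 2 + 1 + 1 + 0 + 0 + 0 + 1 + 1 + 2 = 16
distinct = 231 − 16 = 215

215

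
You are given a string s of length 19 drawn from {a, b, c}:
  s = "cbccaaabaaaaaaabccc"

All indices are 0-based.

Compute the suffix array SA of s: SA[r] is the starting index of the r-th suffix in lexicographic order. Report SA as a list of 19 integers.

[8, 9, 10, 11, 4, 12, 5, 13, 6, 14, 7, 1, 15, 18, 3, 0, 17, 2, 16]

sorted suffixes:
  #0 SA[0]=8  'aaaaaaabccc'
  #1 SA[1]=9  'aaaaaabccc'
  #2 SA[2]=10  'aaaaabccc'
  #3 SA[3]=11  'aaaabccc'
  #4 SA[4]=4  'aaabaaaaaaabccc'
  #5 SA[5]=12  'aaabccc'
  #6 SA[6]=5  'aabaaaaaaabccc'
  #7 SA[7]=13  'aabccc'
  #8 SA[8]=6  'abaaaaaaabccc'
  #9 SA[9]=14  'abccc'
  #10 SA[10]=7  'baaaaaaabccc'
  #11 SA[11]=1  'bccaaabaaaaaaabccc'
  #12 SA[12]=15  'bccc'
  #13 SA[13]=18  'c'
  #14 SA[14]=3  'caaabaaaaaaabccc'
  #15 SA[15]=0  'cbccaaabaaaaaaabccc'
  #16 SA[16]=17  'cc'
  #17 SA[17]=2  'ccaaabaaaaaaabccc'
  #18 SA[18]=16  'ccc'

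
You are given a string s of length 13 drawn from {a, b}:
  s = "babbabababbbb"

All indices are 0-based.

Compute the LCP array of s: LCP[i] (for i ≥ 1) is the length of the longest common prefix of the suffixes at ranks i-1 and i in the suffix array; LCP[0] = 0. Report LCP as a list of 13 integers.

[0, 4, 2, 3, 0, 1, 5, 3, 4, 1, 2, 2, 3]

rank | idx | suffix
   0 |   4 | abababbbb
   1 |   6 | ababbbb
   2 |   1 | abbabababbbb
   3 |   8 | abbbb
   4 |  12 | b
   5 |   3 | babababbbb
   6 |   5 | bababbbb
   7 |   0 | babbabababbbb
   8 |   7 | babbbb
   9 |  11 | bb
  10 |   2 | bbabababbbb
  11 |  10 | bbb
  12 |   9 | bbbb

SA = [4, 6, 1, 8, 12, 3, 5, 0, 7, 11, 2, 10, 9]
rank  pair      lcp
   1  s[4:],s[6:]  4  'abab'
   2  s[6:],s[1:]  2  'ab'
   3  s[1:],s[8:]  3  'abb'
   4  s[8:],s[12:]  0  ''
   5  s[12:],s[3:]  1  'b'
   6  s[3:],s[5:]  5  'babab'
   7  s[5:],s[0:]  3  'bab'
   8  s[0:],s[7:]  4  'babb'
   9  s[7:],s[11:]  1  'b'
  10  s[11:],s[2:]  2  'bb'
  11  s[2:],s[10:]  2  'bb'
  12  s[10:],s[9:]  3  'bbb'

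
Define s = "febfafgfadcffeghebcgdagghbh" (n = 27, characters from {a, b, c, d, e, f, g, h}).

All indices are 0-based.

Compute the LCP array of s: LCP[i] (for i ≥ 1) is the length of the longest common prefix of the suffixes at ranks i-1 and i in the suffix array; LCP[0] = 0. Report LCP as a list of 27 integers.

[0, 1, 1, 0, 1, 1, 0, 1, 0, 1, 0, 2, 1, 0, 2, 1, 2, 1, 1, 0, 1, 1, 1, 2, 0, 1, 1]

rank→(start, suffix):
  0 → (8, 'adcffeghebcgdagghbh')
  1 → (4, 'afgfadcffeghebcgdagghbh')
  2 → (21, 'agghbh')
  3 → (17, 'bcgdagghbh')
  4 → (2, 'bfafgfadcffeghebcgdagghbh')
  5 → (25, 'bh')
  6 → (10, 'cffeghebcgdagghbh')
  7 → (18, 'cgdagghbh')
  8 → (20, 'dagghbh')
  9 → (9, 'dcffeghebcgdagghbh')
  10 → (16, 'ebcgdagghbh')
  11 → (1, 'ebfafgfadcffeghebcgdagghbh')
  12 → (13, 'eghebcgdagghbh')
  13 → (7, 'fadcffeghebcgdagghbh')
  14 → (3, 'fafgfadcffeghebcgdagghbh')
  15 → (0, 'febfafgfadcffeghebcgdagghbh')
  16 → (12, 'feghebcgdagghbh')
  17 → (11, 'ffeghebcgdagghbh')
  18 → (5, 'fgfadcffeghebcgdagghbh')
  19 → (19, 'gdagghbh')
  20 → (6, 'gfadcffeghebcgdagghbh')
  21 → (22, 'gghbh')
  22 → (23, 'ghbh')
  23 → (14, 'ghebcgdagghbh')
  24 → (26, 'h')
  25 → (24, 'hbh')
  26 → (15, 'hebcgdagghbh')

SA = [8, 4, 21, 17, 2, 25, 10, 18, 20, 9, 16, 1, 13, 7, 3, 0, 12, 11, 5, 19, 6, 22, 23, 14, 26, 24, 15]
i: (SA[i-1],SA[i]) lcp shared
  1: (8,4) 1 'a'
  2: (4,21) 1 'a'
  3: (21,17) 0 ''
  4: (17,2) 1 'b'
  5: (2,25) 1 'b'
  6: (25,10) 0 ''
  7: (10,18) 1 'c'
  8: (18,20) 0 ''
  9: (20,9) 1 'd'
  10: (9,16) 0 ''
  11: (16,1) 2 'eb'
  12: (1,13) 1 'e'
  13: (13,7) 0 ''
  14: (7,3) 2 'fa'
  15: (3,0) 1 'f'
  16: (0,12) 2 'fe'
  17: (12,11) 1 'f'
  18: (11,5) 1 'f'
  19: (5,19) 0 ''
  20: (19,6) 1 'g'
  21: (6,22) 1 'g'
  22: (22,23) 1 'g'
  23: (23,14) 2 'gh'
  24: (14,26) 0 ''
  25: (26,24) 1 'h'
  26: (24,15) 1 'h'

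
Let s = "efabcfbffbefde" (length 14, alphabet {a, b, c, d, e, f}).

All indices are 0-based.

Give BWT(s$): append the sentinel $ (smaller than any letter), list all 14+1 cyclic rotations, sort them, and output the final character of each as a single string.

efaffbfd$befceb

rank  rotation         last
    0  $efabcfbffbefde  e
    1  abcfbffbefde$ef  f
    2  bcfbffbefde$efa  a
    3  befde$efabcfbff  f
    4  bffbefde$efabcf  f
    5  cfbffbefde$efab  b
    6  de$efabcfbffbef  f
    7  e$efabcfbffbefd  d
    8  efabcfbffbefde$  $
    9  efde$efabcfbffb  b
   10  fabcfbffbefde$e  e
   11  fbefde$efabcfbf  f
   12  fbffbefde$efabc  c
   13  fde$efabcfbffbe  e
   14  ffbefde$efabcfb  b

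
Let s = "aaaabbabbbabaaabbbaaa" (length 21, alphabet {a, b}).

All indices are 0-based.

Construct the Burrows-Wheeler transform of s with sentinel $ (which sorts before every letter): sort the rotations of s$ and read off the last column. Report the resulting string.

rank  rotation                last
    0  $aaaabbabbbabaaabbbaaa  a
    1  a$aaaabbabbbabaaabbbaa  a
    2  aa$aaaabbabbbabaaabbba  a
    3  aaa$aaaabbabbbabaaabbb  b
    4  aaaabbabbbabaaabbbaaa$  $
    5  aaabbabbbabaaabbbaaa$a  a
    6  aaabbbaaa$aaaabbabbbab  b
    7  aabbabbbabaaabbbaaa$aa  a
    8  aabbbaaa$aaaabbabbbaba  a
    9  abaaabbbaaa$aaaabbabbb  b
   10  abbabbbabaaabbbaaa$aaa  a
   11  abbbaaa$aaaabbabbbabaa  a
   12  abbbabaaabbbaaa$aaaabb  b
   13  baaa$aaaabbabbbabaaabb  b
   14  baaabbbaaa$aaaabbabbba  a
   15  babaaabbbaaa$aaaabbabb  b
   16  babbbabaaabbbaaa$aaaab  b
   17  bbaaa$aaaabbabbbabaaab  b
   18  bbabaaabbbaaa$aaaabbab  b
   19  bbabbbabaaabbbaaa$aaaa  a
   20  bbbaaa$aaaabbabbbabaaa  a
   21  bbbabaaabbbaaa$aaaabba  a

aaab$abaabaabbabbbbaaa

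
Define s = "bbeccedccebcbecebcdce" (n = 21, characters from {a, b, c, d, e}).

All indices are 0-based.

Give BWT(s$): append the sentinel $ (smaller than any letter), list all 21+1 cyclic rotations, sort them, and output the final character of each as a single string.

rank  rotation                last
    0  $bbeccedccebcbecebcdce  e
    1  bbeccedccebcbecebcdce$  $
    2  bcbecebcdce$bbeccedcce  e
    3  bcdce$bbeccedccebcbece  e
    4  beccedccebcbecebcdce$b  b
    5  becebcdce$bbeccedccebc  c
    6  cbecebcdce$bbeccedcceb  b
    7  ccebcbecebcdce$bbecced  d
    8  ccedccebcbecebcdce$bbe  e
    9  cdce$bbeccedccebcbeceb  b
   10  ce$bbeccedccebcbecebcd  d
   11  cebcbecebcdce$bbeccedc  c
   12  cebcdce$bbeccedccebcbe  e
   13  cedccebcbecebcdce$bbec  c
   14  dccebcbecebcdce$bbecce  e
   15  dce$bbeccedccebcbecebc  c
   16  e$bbeccedccebcbecebcdc  c
   17  ebcbecebcdce$bbeccedcc  c
   18  ebcdce$bbeccedccebcbec  c
   19  eccedccebcbecebcdce$bb  b
   20  ecebcdce$bbeccedccebcb  b
   21  edccebcbecebcdce$bbecc  c

e$eebcbdebdcececcccbbc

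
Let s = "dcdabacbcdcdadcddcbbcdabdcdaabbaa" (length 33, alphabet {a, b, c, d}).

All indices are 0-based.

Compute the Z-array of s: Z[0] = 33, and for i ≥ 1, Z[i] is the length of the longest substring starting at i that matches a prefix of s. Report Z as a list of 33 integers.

Z[0]=33
i=1: i≥r, start 0; Z[1]=0
i=2: i≥r, start 0; Z[2]=1 extend→box=[2,3)
i=3: i≥r, start 0; Z[3]=0
i=4: i≥r, start 0; Z[4]=0
i=5: i≥r, start 0; Z[5]=0
i=6: i≥r, start 0; Z[6]=0
i=7: i≥r, start 0; Z[7]=0
i=8: i≥r, start 0; Z[8]=0
i=9: i≥r, start 0; Z[9]=4 extend→box=[9,13)
i=10: min(r-i=3, Z[1]=0)=0; Z[10]=0
i=11: min(r-i=2, Z[2]=1)=1; Z[11]=1
i=12: min(r-i=1, Z[3]=0)=0; Z[12]=0
i=13: i≥r, start 0; Z[13]=3 extend→box=[13,16)
i=14: min(r-i=2, Z[1]=0)=0; Z[14]=0
i=15: min(r-i=1, Z[2]=1)=1; Z[15]=1
i=16: i≥r, start 0; Z[16]=2 extend→box=[16,18)
i=17: min(r-i=1, Z[1]=0)=0; Z[17]=0
i=18: i≥r, start 0; Z[18]=0
i=19: i≥r, start 0; Z[19]=0
i=20: i≥r, start 0; Z[20]=0
i=21: i≥r, start 0; Z[21]=1 extend→box=[21,22)
i=22: i≥r, start 0; Z[22]=0
i=23: i≥r, start 0; Z[23]=0
i=24: i≥r, start 0; Z[24]=4 extend→box=[24,28)
i=25: min(r-i=3, Z[1]=0)=0; Z[25]=0
i=26: min(r-i=2, Z[2]=1)=1; Z[26]=1
i=27: min(r-i=1, Z[3]=0)=0; Z[27]=0
i=28: i≥r, start 0; Z[28]=0
i=29: i≥r, start 0; Z[29]=0
i=30: i≥r, start 0; Z[30]=0
i=31: i≥r, start 0; Z[31]=0
i=32: i≥r, start 0; Z[32]=0

[33, 0, 1, 0, 0, 0, 0, 0, 0, 4, 0, 1, 0, 3, 0, 1, 2, 0, 0, 0, 0, 1, 0, 0, 4, 0, 1, 0, 0, 0, 0, 0, 0]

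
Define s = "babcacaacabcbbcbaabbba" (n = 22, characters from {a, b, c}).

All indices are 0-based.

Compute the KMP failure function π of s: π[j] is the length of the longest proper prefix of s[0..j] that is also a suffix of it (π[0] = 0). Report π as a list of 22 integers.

π[0] = 0
j=1 s[j]='a': π[1]=0 (border '')
j=2 s[j]='b': π[2]=1 (border 'b')
j=3 s[j]='c': k: 1→0; π[3]=0 (border '')
j=4 s[j]='a': π[4]=0 (border '')
j=5 s[j]='c': π[5]=0 (border '')
j=6 s[j]='a': π[6]=0 (border '')
j=7 s[j]='a': π[7]=0 (border '')
j=8 s[j]='c': π[8]=0 (border '')
j=9 s[j]='a': π[9]=0 (border '')
j=10 s[j]='b': π[10]=1 (border 'b')
j=11 s[j]='c': k: 1→0; π[11]=0 (border '')
j=12 s[j]='b': π[12]=1 (border 'b')
j=13 s[j]='b': k: 1→0; π[13]=1 (border 'b')
j=14 s[j]='c': k: 1→0; π[14]=0 (border '')
j=15 s[j]='b': π[15]=1 (border 'b')
j=16 s[j]='a': π[16]=2 (border 'ba')
j=17 s[j]='a': k: 2→0; π[17]=0 (border '')
j=18 s[j]='b': π[18]=1 (border 'b')
j=19 s[j]='b': k: 1→0; π[19]=1 (border 'b')
j=20 s[j]='b': k: 1→0; π[20]=1 (border 'b')
j=21 s[j]='a': π[21]=2 (border 'ba')

[0, 0, 1, 0, 0, 0, 0, 0, 0, 0, 1, 0, 1, 1, 0, 1, 2, 0, 1, 1, 1, 2]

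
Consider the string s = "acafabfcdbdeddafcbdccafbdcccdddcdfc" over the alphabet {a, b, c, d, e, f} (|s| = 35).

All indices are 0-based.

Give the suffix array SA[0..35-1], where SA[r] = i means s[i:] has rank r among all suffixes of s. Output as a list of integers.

[4, 0, 2, 21, 14, 17, 23, 9, 5, 34, 1, 20, 16, 19, 25, 26, 7, 27, 31, 13, 8, 18, 24, 30, 12, 29, 28, 10, 32, 11, 3, 22, 33, 15, 6]

rank | idx | suffix
   0 |   4 | abfcdbdeddafcbdccafbdcccdddcdfc
   1 |   0 | acafabfcdbdeddafcbdccafbdcccdddcdfc
   2 |   2 | afabfcdbdeddafcbdccafbdcccdddcdfc
   3 |  21 | afbdcccdddcdfc
   4 |  14 | afcbdccafbdcccdddcdfc
   5 |  17 | bdccafbdcccdddcdfc
   6 |  23 | bdcccdddcdfc
   7 |   9 | bdeddafcbdccafbdcccdddcdfc
   8 |   5 | bfcdbdeddafcbdccafbdcccdddcdfc
   9 |  34 | c
  10 |   1 | cafabfcdbdeddafcbdccafbdcccdddcdfc
  11 |  20 | cafbdcccdddcdfc
  12 |  16 | cbdccafbdcccdddcdfc
  13 |  19 | ccafbdcccdddcdfc
  14 |  25 | cccdddcdfc
  15 |  26 | ccdddcdfc
  16 |   7 | cdbdeddafcbdccafbdcccdddcdfc
  17 |  27 | cdddcdfc
  18 |  31 | cdfc
  19 |  13 | dafcbdccafbdcccdddcdfc
  20 |   8 | dbdeddafcbdccafbdcccdddcdfc
  21 |  18 | dccafbdcccdddcdfc
  22 |  24 | dcccdddcdfc
  23 |  30 | dcdfc
  24 |  12 | ddafcbdccafbdcccdddcdfc
  25 |  29 | ddcdfc
  26 |  28 | dddcdfc
  27 |  10 | deddafcbdccafbdcccdddcdfc
  28 |  32 | dfc
  29 |  11 | eddafcbdccafbdcccdddcdfc
  30 |   3 | fabfcdbdeddafcbdccafbdcccdddcdfc
  31 |  22 | fbdcccdddcdfc
  32 |  33 | fc
  33 |  15 | fcbdccafbdcccdddcdfc
  34 |   6 | fcdbdeddafcbdccafbdcccdddcdfc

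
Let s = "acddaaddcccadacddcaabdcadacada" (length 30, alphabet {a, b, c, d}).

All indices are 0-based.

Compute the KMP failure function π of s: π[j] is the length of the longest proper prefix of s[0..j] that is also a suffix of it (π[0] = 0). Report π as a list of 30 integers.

[0, 0, 0, 0, 1, 1, 0, 0, 0, 0, 0, 1, 0, 1, 2, 3, 4, 0, 1, 1, 0, 0, 0, 1, 0, 1, 2, 1, 0, 1]

π[0] = 0
j=1 s[j]='c': π[1]=0 (border '')
j=2 s[j]='d': π[2]=0 (border '')
j=3 s[j]='d': π[3]=0 (border '')
j=4 s[j]='a': π[4]=1 (border 'a')
j=5 s[j]='a': k: 1→0; π[5]=1 (border 'a')
j=6 s[j]='d': k: 1→0; π[6]=0 (border '')
j=7 s[j]='d': π[7]=0 (border '')
j=8 s[j]='c': π[8]=0 (border '')
j=9 s[j]='c': π[9]=0 (border '')
j=10 s[j]='c': π[10]=0 (border '')
j=11 s[j]='a': π[11]=1 (border 'a')
j=12 s[j]='d': k: 1→0; π[12]=0 (border '')
j=13 s[j]='a': π[13]=1 (border 'a')
j=14 s[j]='c': π[14]=2 (border 'ac')
j=15 s[j]='d': π[15]=3 (border 'acd')
j=16 s[j]='d': π[16]=4 (border 'acdd')
j=17 s[j]='c': k: 4→0; π[17]=0 (border '')
j=18 s[j]='a': π[18]=1 (border 'a')
j=19 s[j]='a': k: 1→0; π[19]=1 (border 'a')
j=20 s[j]='b': k: 1→0; π[20]=0 (border '')
j=21 s[j]='d': π[21]=0 (border '')
j=22 s[j]='c': π[22]=0 (border '')
j=23 s[j]='a': π[23]=1 (border 'a')
j=24 s[j]='d': k: 1→0; π[24]=0 (border '')
j=25 s[j]='a': π[25]=1 (border 'a')
j=26 s[j]='c': π[26]=2 (border 'ac')
j=27 s[j]='a': k: 2→0; π[27]=1 (border 'a')
j=28 s[j]='d': k: 1→0; π[28]=0 (border '')
j=29 s[j]='a': π[29]=1 (border 'a')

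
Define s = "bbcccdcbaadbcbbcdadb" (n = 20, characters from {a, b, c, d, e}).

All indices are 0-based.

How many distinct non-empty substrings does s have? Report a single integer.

rank→(start, suffix):
  0 → (8, 'aadbcbbcdadb')
  1 → (17, 'adb')
  2 → (9, 'adbcbbcdadb')
  3 → (19, 'b')
  4 → (7, 'baadbcbbcdadb')
  5 → (0, 'bbcccdcbaadbcbbcdadb')
  6 → (13, 'bbcdadb')
  7 → (11, 'bcbbcdadb')
  8 → (1, 'bcccdcbaadbcbbcdadb')
  9 → (14, 'bcdadb')
  10 → (6, 'cbaadbcbbcdadb')
  11 → (12, 'cbbcdadb')
  12 → (2, 'cccdcbaadbcbbcdadb')
  13 → (3, 'ccdcbaadbcbbcdadb')
  14 → (15, 'cdadb')
  15 → (4, 'cdcbaadbcbbcdadb')
  16 → (16, 'dadb')
  17 → (18, 'db')
  18 → (10, 'dbcbbcdadb')
  19 → (5, 'dcbaadbcbbcdadb')

SA = [8, 17, 9, 19, 7, 0, 13, 11, 1, 14, 6, 12, 2, 3, 15, 4, 16, 18, 10, 5]
[i] adj suffixes → lcp
  [1] 8/17 → 1 ('a')
  [2] 17/9 → 3 ('adb')
  [3] 9/19 → 0 ('')
  [4] 19/7 → 1 ('b')
  [5] 7/0 → 1 ('b')
  [6] 0/13 → 3 ('bbc')
  [7] 13/11 → 1 ('b')
  [8] 11/1 → 2 ('bc')
  [9] 1/14 → 2 ('bc')
  [10] 14/6 → 0 ('')
  [11] 6/12 → 2 ('cb')
  [12] 12/2 → 1 ('c')
  [13] 2/3 → 2 ('cc')
  [14] 3/15 → 1 ('c')
  [15] 15/4 → 2 ('cd')
  [16] 4/16 → 0 ('')
  [17] 16/18 → 1 ('d')
  [18] 18/10 → 2 ('db')
  [19] 10/5 → 1 ('d')

n(n+1)/2 = 20·21/2 = 210
Σ LCP = 0 + 1 + 3 + 0 + 1 + 1 + 3 + 1 + 2 + 2 + 0 + 2 + 1 + 2 + 1 + 2 + 0 + 1 + 2 + 1 = 26
distinct = 210 − 26 = 184

184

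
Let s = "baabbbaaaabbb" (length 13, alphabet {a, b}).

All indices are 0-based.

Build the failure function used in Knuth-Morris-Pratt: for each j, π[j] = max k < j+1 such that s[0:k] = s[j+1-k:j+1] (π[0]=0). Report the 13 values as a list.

π[0] = 0
j=1 s[j]='a': π[1]=0 (border '')
j=2 s[j]='a': π[2]=0 (border '')
j=3 s[j]='b': π[3]=1 (border 'b')
j=4 s[j]='b': k: 1→0; π[4]=1 (border 'b')
j=5 s[j]='b': k: 1→0; π[5]=1 (border 'b')
j=6 s[j]='a': π[6]=2 (border 'ba')
j=7 s[j]='a': π[7]=3 (border 'baa')
j=8 s[j]='a': k: 3→0; π[8]=0 (border '')
j=9 s[j]='a': π[9]=0 (border '')
j=10 s[j]='b': π[10]=1 (border 'b')
j=11 s[j]='b': k: 1→0; π[11]=1 (border 'b')
j=12 s[j]='b': k: 1→0; π[12]=1 (border 'b')

[0, 0, 0, 1, 1, 1, 2, 3, 0, 0, 1, 1, 1]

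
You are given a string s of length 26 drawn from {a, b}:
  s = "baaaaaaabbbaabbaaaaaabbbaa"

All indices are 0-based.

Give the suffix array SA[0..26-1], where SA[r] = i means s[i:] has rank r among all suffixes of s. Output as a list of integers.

[25, 24, 1, 15, 2, 16, 3, 17, 4, 18, 5, 11, 19, 6, 12, 20, 7, 23, 0, 14, 10, 22, 13, 9, 21, 8]

rank→(start, suffix):
  0 → (25, 'a')
  1 → (24, 'aa')
  2 → (1, 'aaaaaaabbbaabbaaaaaabbbaa')
  3 → (15, 'aaaaaabbbaa')
  4 → (2, 'aaaaaabbbaabbaaaaaabbbaa')
  5 → (16, 'aaaaabbbaa')
  6 → (3, 'aaaaabbbaabbaaaaaabbbaa')
  7 → (17, 'aaaabbbaa')
  8 → (4, 'aaaabbbaabbaaaaaabbbaa')
  9 → (18, 'aaabbbaa')
  10 → (5, 'aaabbbaabbaaaaaabbbaa')
  11 → (11, 'aabbaaaaaabbbaa')
  12 → (19, 'aabbbaa')
  13 → (6, 'aabbbaabbaaaaaabbbaa')
  14 → (12, 'abbaaaaaabbbaa')
  15 → (20, 'abbbaa')
  16 → (7, 'abbbaabbaaaaaabbbaa')
  17 → (23, 'baa')
  18 → (0, 'baaaaaaabbbaabbaaaaaabbbaa')
  19 → (14, 'baaaaaabbbaa')
  20 → (10, 'baabbaaaaaabbbaa')
  21 → (22, 'bbaa')
  22 → (13, 'bbaaaaaabbbaa')
  23 → (9, 'bbaabbaaaaaabbbaa')
  24 → (21, 'bbbaa')
  25 → (8, 'bbbaabbaaaaaabbbaa')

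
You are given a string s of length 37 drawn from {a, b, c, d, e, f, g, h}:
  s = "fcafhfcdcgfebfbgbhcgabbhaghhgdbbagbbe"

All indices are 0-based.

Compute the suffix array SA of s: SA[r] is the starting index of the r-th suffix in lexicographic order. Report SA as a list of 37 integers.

[20, 2, 32, 24, 31, 30, 34, 21, 35, 12, 14, 22, 16, 1, 6, 18, 8, 29, 7, 36, 11, 13, 0, 5, 10, 3, 19, 33, 15, 28, 9, 25, 23, 17, 4, 27, 26]

rank | idx | suffix
   0 |  20 | abbhaghhgdbbagbbe
   1 |   2 | afhfcdcgfebfbgbhcgabbhaghhgdbbagbbe
   2 |  32 | agbbe
   3 |  24 | aghhgdbbagbbe
   4 |  31 | bagbbe
   5 |  30 | bbagbbe
   6 |  34 | bbe
   7 |  21 | bbhaghhgdbbagbbe
   8 |  35 | be
   9 |  12 | bfbgbhcgabbhaghhgdbbagbbe
  10 |  14 | bgbhcgabbhaghhgdbbagbbe
  11 |  22 | bhaghhgdbbagbbe
  12 |  16 | bhcgabbhaghhgdbbagbbe
  13 |   1 | cafhfcdcgfebfbgbhcgabbhaghhgdbbagbbe
  14 |   6 | cdcgfebfbgbhcgabbhaghhgdbbagbbe
  15 |  18 | cgabbhaghhgdbbagbbe
  16 |   8 | cgfebfbgbhcgabbhaghhgdbbagbbe
  17 |  29 | dbbagbbe
  18 |   7 | dcgfebfbgbhcgabbhaghhgdbbagbbe
  19 |  36 | e
  20 |  11 | ebfbgbhcgabbhaghhgdbbagbbe
  21 |  13 | fbgbhcgabbhaghhgdbbagbbe
  22 |   0 | fcafhfcdcgfebfbgbhcgabbhaghhgdbbagbbe
  23 |   5 | fcdcgfebfbgbhcgabbhaghhgdbbagbbe
  24 |  10 | febfbgbhcgabbhaghhgdbbagbbe
  25 |   3 | fhfcdcgfebfbgbhcgabbhaghhgdbbagbbe
  26 |  19 | gabbhaghhgdbbagbbe
  27 |  33 | gbbe
  28 |  15 | gbhcgabbhaghhgdbbagbbe
  29 |  28 | gdbbagbbe
  30 |   9 | gfebfbgbhcgabbhaghhgdbbagbbe
  31 |  25 | ghhgdbbagbbe
  32 |  23 | haghhgdbbagbbe
  33 |  17 | hcgabbhaghhgdbbagbbe
  34 |   4 | hfcdcgfebfbgbhcgabbhaghhgdbbagbbe
  35 |  27 | hgdbbagbbe
  36 |  26 | hhgdbbagbbe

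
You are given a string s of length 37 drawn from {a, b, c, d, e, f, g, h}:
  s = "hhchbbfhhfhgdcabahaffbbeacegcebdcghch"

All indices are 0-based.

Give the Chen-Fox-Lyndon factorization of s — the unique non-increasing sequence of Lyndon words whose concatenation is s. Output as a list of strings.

["h", "h", "ch", "bbfhhfhgdc", "abahaffbbeacegcebdcghch"]

emit factor 1: 'h' (i=0, period=1)
emit factor 2: 'h' (i=1, period=1)
emit factor 3: 'ch' (i=2, period=2)
emit factor 4: 'bbfhhfhgdc' (i=4, period=10)
emit factor 5: 'abahaffbbeacegcebdcghch' (i=14, period=23)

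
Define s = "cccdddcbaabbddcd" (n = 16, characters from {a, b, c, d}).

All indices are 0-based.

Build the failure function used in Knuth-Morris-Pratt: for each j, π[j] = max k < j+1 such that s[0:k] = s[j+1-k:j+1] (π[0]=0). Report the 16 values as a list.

[0, 1, 2, 0, 0, 0, 1, 0, 0, 0, 0, 0, 0, 0, 1, 0]

π[0] = 0
j=1 s[j]='c': π[1]=1 (border 'c')
j=2 s[j]='c': π[2]=2 (border 'cc')
j=3 s[j]='d': k: 2→1→0; π[3]=0 (border '')
j=4 s[j]='d': π[4]=0 (border '')
j=5 s[j]='d': π[5]=0 (border '')
j=6 s[j]='c': π[6]=1 (border 'c')
j=7 s[j]='b': k: 1→0; π[7]=0 (border '')
j=8 s[j]='a': π[8]=0 (border '')
j=9 s[j]='a': π[9]=0 (border '')
j=10 s[j]='b': π[10]=0 (border '')
j=11 s[j]='b': π[11]=0 (border '')
j=12 s[j]='d': π[12]=0 (border '')
j=13 s[j]='d': π[13]=0 (border '')
j=14 s[j]='c': π[14]=1 (border 'c')
j=15 s[j]='d': k: 1→0; π[15]=0 (border '')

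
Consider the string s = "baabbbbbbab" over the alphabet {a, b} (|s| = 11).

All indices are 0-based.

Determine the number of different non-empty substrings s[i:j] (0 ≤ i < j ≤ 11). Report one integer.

45

rank→(start, suffix):
  0 → (1, 'aabbbbbbab')
  1 → (9, 'ab')
  2 → (2, 'abbbbbbab')
  3 → (10, 'b')
  4 → (0, 'baabbbbbbab')
  5 → (8, 'bab')
  6 → (7, 'bbab')
  7 → (6, 'bbbab')
  8 → (5, 'bbbbab')
  9 → (4, 'bbbbbab')
  10 → (3, 'bbbbbbab')

SA = [1, 9, 2, 10, 0, 8, 7, 6, 5, 4, 3]
[i] adj suffixes → lcp
  [1] 1/9 → 1 ('a')
  [2] 9/2 → 2 ('ab')
  [3] 2/10 → 0 ('')
  [4] 10/0 → 1 ('b')
  [5] 0/8 → 2 ('ba')
  [6] 8/7 → 1 ('b')
  [7] 7/6 → 2 ('bb')
  [8] 6/5 → 3 ('bbb')
  [9] 5/4 → 4 ('bbbb')
  [10] 4/3 → 5 ('bbbbb')

n(n+1)/2 = 11·12/2 = 66
Σ LCP = 0 + 1 + 2 + 0 + 1 + 2 + 1 + 2 + 3 + 4 + 5 = 21
distinct = 66 − 21 = 45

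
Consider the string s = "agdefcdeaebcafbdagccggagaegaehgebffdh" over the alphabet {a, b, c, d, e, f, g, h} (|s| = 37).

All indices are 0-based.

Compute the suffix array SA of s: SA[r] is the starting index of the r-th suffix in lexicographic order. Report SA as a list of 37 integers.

[8, 24, 27, 12, 22, 16, 0, 10, 14, 32, 11, 18, 5, 19, 15, 6, 2, 35, 7, 9, 31, 3, 25, 28, 13, 4, 34, 33, 23, 26, 21, 17, 1, 30, 20, 36, 29]

sorted suffixes:
  #0 SA[0]=8  'aebcafbdagccggagaegaehgebffdh'
  #1 SA[1]=24  'aegaehgebffdh'
  #2 SA[2]=27  'aehgebffdh'
  #3 SA[3]=12  'afbdagccggagaegaehgebffdh'
  #4 SA[4]=22  'agaegaehgebffdh'
  #5 SA[5]=16  'agccggagaegaehgebffdh'
  #6 SA[6]=0  'agdefcdeaebcafbdagccggagaegaehgebffdh'
  #7 SA[7]=10  'bcafbdagccggagaegaehgebffdh'
  #8 SA[8]=14  'bdagccggagaegaehgebffdh'
  #9 SA[9]=32  'bffdh'
  #10 SA[10]=11  'cafbdagccggagaegaehgebffdh'
  #11 SA[11]=18  'ccggagaegaehgebffdh'
  #12 SA[12]=5  'cdeaebcafbdagccggagaegaehgebffdh'
  #13 SA[13]=19  'cggagaegaehgebffdh'
  #14 SA[14]=15  'dagccggagaegaehgebffdh'
  #15 SA[15]=6  'deaebcafbdagccggagaegaehgebffdh'
  #16 SA[16]=2  'defcdeaebcafbdagccggagaegaehgebffdh'
  #17 SA[17]=35  'dh'
  #18 SA[18]=7  'eaebcafbdagccggagaegaehgebffdh'
  #19 SA[19]=9  'ebcafbdagccggagaegaehgebffdh'
  #20 SA[20]=31  'ebffdh'
  #21 SA[21]=3  'efcdeaebcafbdagccggagaegaehgebffdh'
  #22 SA[22]=25  'egaehgebffdh'
  #23 SA[23]=28  'ehgebffdh'
  #24 SA[24]=13  'fbdagccggagaegaehgebffdh'
  #25 SA[25]=4  'fcdeaebcafbdagccggagaegaehgebffdh'
  #26 SA[26]=34  'fdh'
  #27 SA[27]=33  'ffdh'
  #28 SA[28]=23  'gaegaehgebffdh'
  #29 SA[29]=26  'gaehgebffdh'
  #30 SA[30]=21  'gagaegaehgebffdh'
  #31 SA[31]=17  'gccggagaegaehgebffdh'
  #32 SA[32]=1  'gdefcdeaebcafbdagccggagaegaehgebffdh'
  #33 SA[33]=30  'gebffdh'
  #34 SA[34]=20  'ggagaegaehgebffdh'
  #35 SA[35]=36  'h'
  #36 SA[36]=29  'hgebffdh'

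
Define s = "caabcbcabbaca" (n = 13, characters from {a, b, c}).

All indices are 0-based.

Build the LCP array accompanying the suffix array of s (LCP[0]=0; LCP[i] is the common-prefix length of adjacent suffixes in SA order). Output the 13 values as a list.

[0, 1, 1, 2, 1, 0, 1, 1, 2, 0, 2, 2, 1]

sorted suffixes:
  #0 SA[0]=12  'a'
  #1 SA[1]=1  'aabcbcabbaca'
  #2 SA[2]=7  'abbaca'
  #3 SA[3]=2  'abcbcabbaca'
  #4 SA[4]=10  'aca'
  #5 SA[5]=9  'baca'
  #6 SA[6]=8  'bbaca'
  #7 SA[7]=5  'bcabbaca'
  #8 SA[8]=3  'bcbcabbaca'
  #9 SA[9]=11  'ca'
  #10 SA[10]=0  'caabcbcabbaca'
  #11 SA[11]=6  'cabbaca'
  #12 SA[12]=4  'cbcabbaca'

SA = [12, 1, 7, 2, 10, 9, 8, 5, 3, 11, 0, 6, 4]
[i] adj suffixes → lcp
  [1] 12/1 → 1 ('a')
  [2] 1/7 → 1 ('a')
  [3] 7/2 → 2 ('ab')
  [4] 2/10 → 1 ('a')
  [5] 10/9 → 0 ('')
  [6] 9/8 → 1 ('b')
  [7] 8/5 → 1 ('b')
  [8] 5/3 → 2 ('bc')
  [9] 3/11 → 0 ('')
  [10] 11/0 → 2 ('ca')
  [11] 0/6 → 2 ('ca')
  [12] 6/4 → 1 ('c')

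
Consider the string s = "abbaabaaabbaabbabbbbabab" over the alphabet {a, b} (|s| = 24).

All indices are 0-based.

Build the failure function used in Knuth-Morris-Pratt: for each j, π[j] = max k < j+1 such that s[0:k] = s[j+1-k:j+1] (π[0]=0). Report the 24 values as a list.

π[0] = 0
j=1 s[j]='b': π[1]=0 (border '')
j=2 s[j]='b': π[2]=0 (border '')
j=3 s[j]='a': π[3]=1 (border 'a')
j=4 s[j]='a': k: 1→0; π[4]=1 (border 'a')
j=5 s[j]='b': π[5]=2 (border 'ab')
j=6 s[j]='a': k: 2→0; π[6]=1 (border 'a')
j=7 s[j]='a': k: 1→0; π[7]=1 (border 'a')
j=8 s[j]='a': k: 1→0; π[8]=1 (border 'a')
j=9 s[j]='b': π[9]=2 (border 'ab')
j=10 s[j]='b': π[10]=3 (border 'abb')
j=11 s[j]='a': π[11]=4 (border 'abba')
j=12 s[j]='a': π[12]=5 (border 'abbaa')
j=13 s[j]='b': π[13]=6 (border 'abbaab')
j=14 s[j]='b': k: 6→2; π[14]=3 (border 'abb')
j=15 s[j]='a': π[15]=4 (border 'abba')
j=16 s[j]='b': k: 4→1; π[16]=2 (border 'ab')
j=17 s[j]='b': π[17]=3 (border 'abb')
j=18 s[j]='b': k: 3→0; π[18]=0 (border '')
j=19 s[j]='b': π[19]=0 (border '')
j=20 s[j]='a': π[20]=1 (border 'a')
j=21 s[j]='b': π[21]=2 (border 'ab')
j=22 s[j]='a': k: 2→0; π[22]=1 (border 'a')
j=23 s[j]='b': π[23]=2 (border 'ab')

[0, 0, 0, 1, 1, 2, 1, 1, 1, 2, 3, 4, 5, 6, 3, 4, 2, 3, 0, 0, 1, 2, 1, 2]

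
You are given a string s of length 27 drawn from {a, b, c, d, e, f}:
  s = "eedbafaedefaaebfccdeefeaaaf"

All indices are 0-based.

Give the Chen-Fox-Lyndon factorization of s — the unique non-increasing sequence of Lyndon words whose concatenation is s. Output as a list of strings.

emit factor 1: 'e' (i=0, period=1)
emit factor 2: 'e' (i=1, period=1)
emit factor 3: 'd' (i=2, period=1)
emit factor 4: 'b' (i=3, period=1)
emit factor 5: 'af' (i=4, period=2)
emit factor 6: 'aedef' (i=6, period=5)
emit factor 7: 'aaebfccdeefe' (i=11, period=12)
emit factor 8: 'aaaf' (i=23, period=4)

["e", "e", "d", "b", "af", "aedef", "aaebfccdeefe", "aaaf"]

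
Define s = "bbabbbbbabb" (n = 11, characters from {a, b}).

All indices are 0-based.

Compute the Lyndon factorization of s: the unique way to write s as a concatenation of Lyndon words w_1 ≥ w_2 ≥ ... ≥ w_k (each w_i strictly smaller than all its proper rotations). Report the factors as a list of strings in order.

["b", "b", "abbbbb", "abb"]

emit factor 1: 'b' (i=0, period=1)
emit factor 2: 'b' (i=1, period=1)
emit factor 3: 'abbbbb' (i=2, period=6)
emit factor 4: 'abb' (i=8, period=3)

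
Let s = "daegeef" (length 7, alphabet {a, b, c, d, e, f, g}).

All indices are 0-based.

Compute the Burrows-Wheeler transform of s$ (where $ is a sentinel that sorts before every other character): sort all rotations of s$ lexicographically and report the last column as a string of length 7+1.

rank  rotation  last
    0  $daegeef  f
    1  aegeef$d  d
    2  daegeef$  $
    3  eef$daeg  g
    4  ef$daege  e
    5  egeef$da  a
    6  f$daegee  e
    7  geef$dae  e

fd$geaee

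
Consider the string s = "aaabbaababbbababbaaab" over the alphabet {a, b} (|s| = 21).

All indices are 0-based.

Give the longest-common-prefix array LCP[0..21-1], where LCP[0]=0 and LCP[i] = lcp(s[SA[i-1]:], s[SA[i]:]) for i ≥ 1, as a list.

[0, 4, 2, 3, 3, 1, 2, 5, 2, 5, 3, 0, 1, 3, 2, 3, 4, 1, 4, 3, 2]

sorted suffixes:
  #0 SA[0]=17  'aaab'
  #1 SA[1]=0  'aaabbaababbbababbaaab'
  #2 SA[2]=18  'aab'
  #3 SA[3]=5  'aababbbababbaaab'
  #4 SA[4]=1  'aabbaababbbababbaaab'
  #5 SA[5]=19  'ab'
  #6 SA[6]=12  'ababbaaab'
  #7 SA[7]=6  'ababbbababbaaab'
  #8 SA[8]=14  'abbaaab'
  #9 SA[9]=2  'abbaababbbababbaaab'
  #10 SA[10]=8  'abbbababbaaab'
  #11 SA[11]=20  'b'
  #12 SA[12]=16  'baaab'
  #13 SA[13]=4  'baababbbababbaaab'
  #14 SA[14]=11  'bababbaaab'
  #15 SA[15]=13  'babbaaab'
  #16 SA[16]=7  'babbbababbaaab'
  #17 SA[17]=15  'bbaaab'
  #18 SA[18]=3  'bbaababbbababbaaab'
  #19 SA[19]=10  'bbababbaaab'
  #20 SA[20]=9  'bbbababbaaab'

SA = [17, 0, 18, 5, 1, 19, 12, 6, 14, 2, 8, 20, 16, 4, 11, 13, 7, 15, 3, 10, 9]
[i] adj suffixes → lcp
  [1] 17/0 → 4 ('aaab')
  [2] 0/18 → 2 ('aa')
  [3] 18/5 → 3 ('aab')
  [4] 5/1 → 3 ('aab')
  [5] 1/19 → 1 ('a')
  [6] 19/12 → 2 ('ab')
  [7] 12/6 → 5 ('ababb')
  [8] 6/14 → 2 ('ab')
  [9] 14/2 → 5 ('abbaa')
  [10] 2/8 → 3 ('abb')
  [11] 8/20 → 0 ('')
  [12] 20/16 → 1 ('b')
  [13] 16/4 → 3 ('baa')
  [14] 4/11 → 2 ('ba')
  [15] 11/13 → 3 ('bab')
  [16] 13/7 → 4 ('babb')
  [17] 7/15 → 1 ('b')
  [18] 15/3 → 4 ('bbaa')
  [19] 3/10 → 3 ('bba')
  [20] 10/9 → 2 ('bb')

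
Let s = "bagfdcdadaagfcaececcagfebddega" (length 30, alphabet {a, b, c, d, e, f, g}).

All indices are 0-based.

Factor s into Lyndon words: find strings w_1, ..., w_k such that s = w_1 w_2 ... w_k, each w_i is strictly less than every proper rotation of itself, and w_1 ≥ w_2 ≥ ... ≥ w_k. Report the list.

["b", "agfdcd", "ad", "aagfcaececcagfebddeg", "a"]

emit factor 1: 'b' (i=0, period=1)
emit factor 2: 'agfdcd' (i=1, period=6)
emit factor 3: 'ad' (i=7, period=2)
emit factor 4: 'aagfcaececcagfebddeg' (i=9, period=20)
emit factor 5: 'a' (i=29, period=1)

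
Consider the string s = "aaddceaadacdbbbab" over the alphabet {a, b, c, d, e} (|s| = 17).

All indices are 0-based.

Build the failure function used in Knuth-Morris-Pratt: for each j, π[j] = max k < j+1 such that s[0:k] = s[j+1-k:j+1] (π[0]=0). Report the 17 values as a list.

[0, 1, 0, 0, 0, 0, 1, 2, 3, 1, 0, 0, 0, 0, 0, 1, 0]

π[0] = 0
j=1 s[j]='a': π[1]=1 (border 'a')
j=2 s[j]='d': k: 1→0; π[2]=0 (border '')
j=3 s[j]='d': π[3]=0 (border '')
j=4 s[j]='c': π[4]=0 (border '')
j=5 s[j]='e': π[5]=0 (border '')
j=6 s[j]='a': π[6]=1 (border 'a')
j=7 s[j]='a': π[7]=2 (border 'aa')
j=8 s[j]='d': π[8]=3 (border 'aad')
j=9 s[j]='a': k: 3→0; π[9]=1 (border 'a')
j=10 s[j]='c': k: 1→0; π[10]=0 (border '')
j=11 s[j]='d': π[11]=0 (border '')
j=12 s[j]='b': π[12]=0 (border '')
j=13 s[j]='b': π[13]=0 (border '')
j=14 s[j]='b': π[14]=0 (border '')
j=15 s[j]='a': π[15]=1 (border 'a')
j=16 s[j]='b': k: 1→0; π[16]=0 (border '')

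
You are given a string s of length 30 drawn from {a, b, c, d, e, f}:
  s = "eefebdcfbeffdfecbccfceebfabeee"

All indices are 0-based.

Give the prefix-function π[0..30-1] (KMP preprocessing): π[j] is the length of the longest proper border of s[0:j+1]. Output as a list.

π[0] = 0
j=1 s[j]='e': π[1]=1 (border 'e')
j=2 s[j]='f': k: 1→0; π[2]=0 (border '')
j=3 s[j]='e': π[3]=1 (border 'e')
j=4 s[j]='b': k: 1→0; π[4]=0 (border '')
j=5 s[j]='d': π[5]=0 (border '')
j=6 s[j]='c': π[6]=0 (border '')
j=7 s[j]='f': π[7]=0 (border '')
j=8 s[j]='b': π[8]=0 (border '')
j=9 s[j]='e': π[9]=1 (border 'e')
j=10 s[j]='f': k: 1→0; π[10]=0 (border '')
j=11 s[j]='f': π[11]=0 (border '')
j=12 s[j]='d': π[12]=0 (border '')
j=13 s[j]='f': π[13]=0 (border '')
j=14 s[j]='e': π[14]=1 (border 'e')
j=15 s[j]='c': k: 1→0; π[15]=0 (border '')
j=16 s[j]='b': π[16]=0 (border '')
j=17 s[j]='c': π[17]=0 (border '')
j=18 s[j]='c': π[18]=0 (border '')
j=19 s[j]='f': π[19]=0 (border '')
j=20 s[j]='c': π[20]=0 (border '')
j=21 s[j]='e': π[21]=1 (border 'e')
j=22 s[j]='e': π[22]=2 (border 'ee')
j=23 s[j]='b': k: 2→1→0; π[23]=0 (border '')
j=24 s[j]='f': π[24]=0 (border '')
j=25 s[j]='a': π[25]=0 (border '')
j=26 s[j]='b': π[26]=0 (border '')
j=27 s[j]='e': π[27]=1 (border 'e')
j=28 s[j]='e': π[28]=2 (border 'ee')
j=29 s[j]='e': k: 2→1; π[29]=2 (border 'ee')

[0, 1, 0, 1, 0, 0, 0, 0, 0, 1, 0, 0, 0, 0, 1, 0, 0, 0, 0, 0, 0, 1, 2, 0, 0, 0, 0, 1, 2, 2]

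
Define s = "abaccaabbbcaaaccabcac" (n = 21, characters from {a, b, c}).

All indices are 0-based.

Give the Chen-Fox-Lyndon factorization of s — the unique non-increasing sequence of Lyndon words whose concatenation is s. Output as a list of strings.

emit factor 1: 'abacc' (i=0, period=5)
emit factor 2: 'aabbbc' (i=5, period=6)
emit factor 3: 'aaaccabcac' (i=11, period=10)

["abacc", "aabbbc", "aaaccabcac"]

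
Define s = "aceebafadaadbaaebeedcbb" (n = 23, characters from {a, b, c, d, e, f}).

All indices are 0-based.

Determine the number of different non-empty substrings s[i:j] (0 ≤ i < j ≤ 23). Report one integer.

sorted suffixes:
  #0 SA[0]=9  'aadbaaebeedcbb'
  #1 SA[1]=13  'aaebeedcbb'
  #2 SA[2]=0  'aceebafadaadbaaebeedcbb'
  #3 SA[3]=7  'adaadbaaebeedcbb'
  #4 SA[4]=10  'adbaaebeedcbb'
  #5 SA[5]=14  'aebeedcbb'
  #6 SA[6]=5  'afadaadbaaebeedcbb'
  #7 SA[7]=22  'b'
  #8 SA[8]=12  'baaebeedcbb'
  #9 SA[9]=4  'bafadaadbaaebeedcbb'
  #10 SA[10]=21  'bb'
  #11 SA[11]=16  'beedcbb'
  #12 SA[12]=20  'cbb'
  #13 SA[13]=1  'ceebafadaadbaaebeedcbb'
  #14 SA[14]=8  'daadbaaebeedcbb'
  #15 SA[15]=11  'dbaaebeedcbb'
  #16 SA[16]=19  'dcbb'
  #17 SA[17]=3  'ebafadaadbaaebeedcbb'
  #18 SA[18]=15  'ebeedcbb'
  #19 SA[19]=18  'edcbb'
  #20 SA[20]=2  'eebafadaadbaaebeedcbb'
  #21 SA[21]=17  'eedcbb'
  #22 SA[22]=6  'fadaadbaaebeedcbb'

SA = [9, 13, 0, 7, 10, 14, 5, 22, 12, 4, 21, 16, 20, 1, 8, 11, 19, 3, 15, 18, 2, 17, 6]
i: (SA[i-1],SA[i]) lcp shared
  1: (9,13) 2 'aa'
  2: (13,0) 1 'a'
  3: (0,7) 1 'a'
  4: (7,10) 2 'ad'
  5: (10,14) 1 'a'
  6: (14,5) 1 'a'
  7: (5,22) 0 ''
  8: (22,12) 1 'b'
  9: (12,4) 2 'ba'
  10: (4,21) 1 'b'
  11: (21,16) 1 'b'
  12: (16,20) 0 ''
  13: (20,1) 1 'c'
  14: (1,8) 0 ''
  15: (8,11) 1 'd'
  16: (11,19) 1 'd'
  17: (19,3) 0 ''
  18: (3,15) 2 'eb'
  19: (15,18) 1 'e'
  20: (18,2) 1 'e'
  21: (2,17) 2 'ee'
  22: (17,6) 0 ''

n(n+1)/2 = 23·24/2 = 276
Σ LCP = 0 + 2 + 1 + 1 + 2 + 1 + 1 + 0 + 1 + 2 + 1 + 1 + 0 + 1 + 0 + 1 + 1 + 0 + 2 + 1 + 1 + 2 + 0 = 22
distinct = 276 − 22 = 254

254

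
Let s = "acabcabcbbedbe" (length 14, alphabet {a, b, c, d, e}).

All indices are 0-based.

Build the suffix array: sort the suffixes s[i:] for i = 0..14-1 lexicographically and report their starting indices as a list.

[2, 5, 0, 8, 3, 6, 12, 9, 1, 4, 7, 11, 13, 10]

rank | idx | suffix
   0 |   2 | abcabcbbedbe
   1 |   5 | abcbbedbe
   2 |   0 | acabcabcbbedbe
   3 |   8 | bbedbe
   4 |   3 | bcabcbbedbe
   5 |   6 | bcbbedbe
   6 |  12 | be
   7 |   9 | bedbe
   8 |   1 | cabcabcbbedbe
   9 |   4 | cabcbbedbe
  10 |   7 | cbbedbe
  11 |  11 | dbe
  12 |  13 | e
  13 |  10 | edbe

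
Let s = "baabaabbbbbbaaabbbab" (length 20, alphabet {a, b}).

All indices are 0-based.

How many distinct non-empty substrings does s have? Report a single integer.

rank | idx | suffix
   0 |  12 | aaabbbab
   1 |   1 | aabaabbbbbbaaabbbab
   2 |  13 | aabbbab
   3 |   4 | aabbbbbbaaabbbab
   4 |  18 | ab
   5 |   2 | abaabbbbbbaaabbbab
   6 |  14 | abbbab
   7 |   5 | abbbbbbaaabbbab
   8 |  19 | b
   9 |  11 | baaabbbab
  10 |   0 | baabaabbbbbbaaabbbab
  11 |   3 | baabbbbbbaaabbbab
  12 |  17 | bab
  13 |  10 | bbaaabbbab
  14 |  16 | bbab
  15 |   9 | bbbaaabbbab
  16 |  15 | bbbab
  17 |   8 | bbbbaaabbbab
  18 |   7 | bbbbbaaabbbab
  19 |   6 | bbbbbbaaabbbab

SA = [12, 1, 13, 4, 18, 2, 14, 5, 19, 11, 0, 3, 17, 10, 16, 9, 15, 8, 7, 6]
[i] adj suffixes → lcp
  [1] 12/1 → 2 ('aa')
  [2] 1/13 → 3 ('aab')
  [3] 13/4 → 5 ('aabbb')
  [4] 4/18 → 1 ('a')
  [5] 18/2 → 2 ('ab')
  [6] 2/14 → 2 ('ab')
  [7] 14/5 → 4 ('abbb')
  [8] 5/19 → 0 ('')
  [9] 19/11 → 1 ('b')
  [10] 11/0 → 3 ('baa')
  [11] 0/3 → 4 ('baab')
  [12] 3/17 → 2 ('ba')
  [13] 17/10 → 1 ('b')
  [14] 10/16 → 3 ('bba')
  [15] 16/9 → 2 ('bb')
  [16] 9/15 → 4 ('bbba')
  [17] 15/8 → 3 ('bbb')
  [18] 8/7 → 4 ('bbbb')
  [19] 7/6 → 5 ('bbbbb')

n(n+1)/2 = 20·21/2 = 210
Σ LCP = 0 + 2 + 3 + 5 + 1 + 2 + 2 + 4 + 0 + 1 + 3 + 4 + 2 + 1 + 3 + 2 + 4 + 3 + 4 + 5 = 51
distinct = 210 − 51 = 159

159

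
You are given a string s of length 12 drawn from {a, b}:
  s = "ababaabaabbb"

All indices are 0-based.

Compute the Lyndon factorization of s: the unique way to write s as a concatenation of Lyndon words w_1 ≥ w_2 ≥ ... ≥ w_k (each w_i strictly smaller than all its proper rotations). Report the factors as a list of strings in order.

emit factor 1: 'ab' (i=0, period=2)
emit factor 2: 'ab' (i=2, period=2)
emit factor 3: 'aabaabbb' (i=4, period=8)

["ab", "ab", "aabaabbb"]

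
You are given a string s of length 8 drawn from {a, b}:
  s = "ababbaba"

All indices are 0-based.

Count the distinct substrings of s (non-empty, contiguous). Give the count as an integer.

rank→(start, suffix):
  0 → (7, 'a')
  1 → (5, 'aba')
  2 → (0, 'ababbaba')
  3 → (2, 'abbaba')
  4 → (6, 'ba')
  5 → (4, 'baba')
  6 → (1, 'babbaba')
  7 → (3, 'bbaba')

SA = [7, 5, 0, 2, 6, 4, 1, 3]
[i] adj suffixes → lcp
  [1] 7/5 → 1 ('a')
  [2] 5/0 → 3 ('aba')
  [3] 0/2 → 2 ('ab')
  [4] 2/6 → 0 ('')
  [5] 6/4 → 2 ('ba')
  [6] 4/1 → 3 ('bab')
  [7] 1/3 → 1 ('b')

n(n+1)/2 = 8·9/2 = 36
Σ LCP = 0 + 1 + 3 + 2 + 0 + 2 + 3 + 1 = 12
distinct = 36 − 12 = 24

24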